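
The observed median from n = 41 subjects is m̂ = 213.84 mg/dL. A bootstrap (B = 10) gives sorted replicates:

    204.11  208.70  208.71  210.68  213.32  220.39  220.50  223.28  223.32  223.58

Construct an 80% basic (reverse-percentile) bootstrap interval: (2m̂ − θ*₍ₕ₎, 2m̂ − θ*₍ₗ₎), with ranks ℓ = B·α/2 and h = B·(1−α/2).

(204.36, 223.57)

Percentile endpoints at ranks 1 and 9: θ*₍1₎ = 204.11, θ*₍9₎ = 223.32.
Basic interval reflects these around m̂:
  lower = 2 × 213.84 − 223.32 = 204.36
  upper = 2 × 213.84 − 204.11 = 223.57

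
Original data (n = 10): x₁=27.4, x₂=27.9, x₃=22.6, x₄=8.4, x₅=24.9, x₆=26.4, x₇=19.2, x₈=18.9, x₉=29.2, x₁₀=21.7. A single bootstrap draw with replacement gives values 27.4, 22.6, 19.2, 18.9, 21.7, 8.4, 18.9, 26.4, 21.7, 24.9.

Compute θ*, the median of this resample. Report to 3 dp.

Sorted: 8.4, 18.9, 18.9, 19.2, 21.7, 21.7, 22.6, 24.9, 26.4, 27.4
Median = average of the two middle values = 21.700

θ* = 21.700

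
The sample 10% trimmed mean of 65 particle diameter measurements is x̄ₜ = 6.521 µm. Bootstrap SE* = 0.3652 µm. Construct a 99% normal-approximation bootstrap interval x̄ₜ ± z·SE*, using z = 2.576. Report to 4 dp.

(5.5802, 7.4618)

Margin = 2.576 × 0.3652 = 0.94076
Interval: 6.521 ± 0.94076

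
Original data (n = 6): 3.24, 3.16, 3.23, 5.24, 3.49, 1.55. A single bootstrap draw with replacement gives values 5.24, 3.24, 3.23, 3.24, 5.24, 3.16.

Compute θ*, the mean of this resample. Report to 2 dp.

θ* = 3.89

Mean = (5.24 + 3.24 + 3.23 + 3.24 + 5.24 + 3.16) / 6 = 23.350 / 6 = 3.89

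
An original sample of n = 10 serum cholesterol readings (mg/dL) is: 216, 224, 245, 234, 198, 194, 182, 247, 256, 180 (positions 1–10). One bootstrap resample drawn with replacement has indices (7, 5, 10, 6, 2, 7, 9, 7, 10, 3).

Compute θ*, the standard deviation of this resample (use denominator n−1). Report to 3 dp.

θ* = 28.860

Resample values: 182, 198, 180, 194, 224, 182, 256, 182, 180, 245.
Mean = 202.3000; sum of squared deviations = 7496.1000
s² = 7496.1000 / 9 = 832.9000
s = √832.9000 = 28.860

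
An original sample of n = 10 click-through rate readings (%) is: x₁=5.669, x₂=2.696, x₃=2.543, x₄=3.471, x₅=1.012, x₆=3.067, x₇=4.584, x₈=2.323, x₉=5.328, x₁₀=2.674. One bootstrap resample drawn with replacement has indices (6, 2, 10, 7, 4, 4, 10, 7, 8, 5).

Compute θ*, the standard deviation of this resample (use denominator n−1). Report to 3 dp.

θ* = 1.062

Resample values: 3.067, 2.696, 2.674, 4.584, 3.471, 3.471, 2.674, 4.584, 2.323, 1.012.
Mean = 3.0556; sum of squared deviations = 10.1508
s² = 10.1508 / 9 = 1.1279
s = √1.1279 = 1.062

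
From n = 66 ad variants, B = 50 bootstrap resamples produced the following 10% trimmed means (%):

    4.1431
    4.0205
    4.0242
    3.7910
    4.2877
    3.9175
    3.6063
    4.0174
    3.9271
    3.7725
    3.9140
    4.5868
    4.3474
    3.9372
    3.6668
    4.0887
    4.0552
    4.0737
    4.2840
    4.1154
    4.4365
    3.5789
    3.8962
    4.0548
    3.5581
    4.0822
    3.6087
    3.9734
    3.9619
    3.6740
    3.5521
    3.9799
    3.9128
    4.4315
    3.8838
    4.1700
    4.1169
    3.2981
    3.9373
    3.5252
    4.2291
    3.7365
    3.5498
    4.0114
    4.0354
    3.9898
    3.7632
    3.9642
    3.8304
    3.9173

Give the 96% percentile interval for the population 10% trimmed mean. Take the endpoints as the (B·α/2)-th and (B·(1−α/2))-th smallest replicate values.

Sorted replicates: 3.2981, 3.5252, 3.5498, 3.5521, 3.5581, 3.5789, 3.6063, 3.6087, 3.6668, 3.6740, 3.7365, 3.7632, 3.7725, 3.7910, 3.8304, 3.8838, 3.8962, 3.9128, 3.9140, 3.9173, 3.9175, 3.9271, 3.9372, 3.9373, 3.9619, 3.9642, 3.9734, 3.9799, 3.9898, 4.0114, 4.0174, 4.0205, 4.0242, 4.0354, 4.0548, 4.0552, 4.0737, 4.0822, 4.0887, 4.1154, 4.1169, 4.1431, 4.1700, 4.2291, 4.2840, 4.2877, 4.3474, 4.4315, 4.4365, 4.5868
α = 0.04; lower rank = 50 × 0.020 = 1; upper rank = 50 × 0.980 = 49.
The 1st smallest replicate is 3.2981; the 49th is 4.4365.

(3.2981, 4.4365)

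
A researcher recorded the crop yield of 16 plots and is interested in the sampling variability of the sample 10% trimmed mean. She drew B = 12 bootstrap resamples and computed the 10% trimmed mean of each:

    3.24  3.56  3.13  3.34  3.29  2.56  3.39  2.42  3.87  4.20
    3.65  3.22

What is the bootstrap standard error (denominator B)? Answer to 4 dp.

SE* = 0.4734

Bootstrap SE is the standard deviation of the 12 replicate 10% trimmed means.
Mean of replicates: (3.24 + 3.56 + 3.13 + 3.34 + 3.29 + 2.56 + 3.39 + 2.42 + 3.87 + 4.20 + 3.65 + 3.22) / 12 = 39.87000 / 12 = 3.32250
Sum of squared deviations: (−0.08250)² + (+0.23750)² + (−0.19250)² + (+0.01750)² + (−0.03250)² + (−0.76250)² + (+0.06750)² + (−0.90250)² + (+0.54750)² + (+0.87750)² + (+0.32750)² + (−0.10250)² = 2.68963
Variance = 2.68963 / 12 = 0.22414
SE* = √0.22414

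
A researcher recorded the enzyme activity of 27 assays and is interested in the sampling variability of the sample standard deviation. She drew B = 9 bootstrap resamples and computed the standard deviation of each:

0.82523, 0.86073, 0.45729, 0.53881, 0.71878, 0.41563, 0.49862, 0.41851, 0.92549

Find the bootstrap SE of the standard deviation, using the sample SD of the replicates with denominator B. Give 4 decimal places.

Bootstrap SE is the standard deviation of the 9 replicate standard deviations.
Mean of replicates: (0.82523 + 0.86073 + 0.45729 + 0.53881 + 0.71878 + 0.41563 + 0.49862 + 0.41851 + 0.92549) / 9 = 5.659090 / 9 = 0.628788
Sum of squared deviations: (+0.196442)² + (+0.231942)² + (−0.171498)² + (−0.089978)² + (+0.089992)² + (−0.213158)² + (−0.130168)² + (−0.210278)² + (+0.296702)² = 0.332622
Variance = 0.332622 / 9 = 0.036958
SE* = √0.036958

SE* = 0.1922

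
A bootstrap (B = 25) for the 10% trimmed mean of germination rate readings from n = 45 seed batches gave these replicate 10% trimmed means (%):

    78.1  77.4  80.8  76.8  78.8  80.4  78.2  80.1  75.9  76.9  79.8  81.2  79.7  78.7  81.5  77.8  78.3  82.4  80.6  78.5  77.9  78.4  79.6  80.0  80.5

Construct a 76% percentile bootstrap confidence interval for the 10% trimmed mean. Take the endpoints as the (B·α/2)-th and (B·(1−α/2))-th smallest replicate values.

(76.9, 80.8)

Sorted replicates: 75.9, 76.8, 76.9, 77.4, 77.8, 77.9, 78.1, 78.2, 78.3, 78.4, 78.5, 78.7, 78.8, 79.6, 79.7, 79.8, 80.0, 80.1, 80.4, 80.5, 80.6, 80.8, 81.2, 81.5, 82.4
α = 0.24; lower rank = 25 × 0.120 = 3; upper rank = 25 × 0.880 = 22.
The 3rd smallest replicate is 76.9; the 22nd is 80.8.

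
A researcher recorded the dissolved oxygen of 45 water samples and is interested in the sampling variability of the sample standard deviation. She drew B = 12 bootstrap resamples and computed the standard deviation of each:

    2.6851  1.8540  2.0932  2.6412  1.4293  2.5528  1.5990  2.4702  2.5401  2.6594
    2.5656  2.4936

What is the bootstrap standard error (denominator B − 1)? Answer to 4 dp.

SE* = 0.4414

Bootstrap SE is the standard deviation of the 12 replicate standard deviations.
Mean of replicates: (2.6851 + 1.8540 + 2.0932 + 2.6412 + 1.4293 + 2.5528 + 1.5990 + 2.4702 + 2.5401 + 2.6594 + 2.5656 + 2.4936) / 12 = 27.58350 / 12 = 2.29862
Sum of squared deviations: (+0.38647)² + (−0.44462)² + (−0.20542)² + (+0.34258)² + (−0.86932)² + (+0.25418)² + (−0.69962)² + (+0.17158)² + (+0.24147)² + (+0.36078)² + (+0.26697)² + (+0.19497)² = 2.14362
Variance = 2.14362 / 11 = 0.19487
SE* = √0.19487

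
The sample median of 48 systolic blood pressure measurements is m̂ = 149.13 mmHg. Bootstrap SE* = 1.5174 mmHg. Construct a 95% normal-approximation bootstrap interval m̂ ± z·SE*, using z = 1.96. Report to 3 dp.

(146.156, 152.104)

Margin = 1.96 × 1.5174 = 2.9741
Interval: 149.13 ± 2.9741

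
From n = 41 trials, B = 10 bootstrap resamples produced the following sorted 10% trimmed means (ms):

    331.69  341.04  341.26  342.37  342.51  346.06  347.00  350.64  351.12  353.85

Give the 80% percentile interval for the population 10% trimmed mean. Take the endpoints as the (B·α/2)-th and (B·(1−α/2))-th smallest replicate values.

(331.69, 351.12)

α = 0.20; lower rank = 10 × 0.100 = 1; upper rank = 10 × 0.900 = 9.
The 1st smallest replicate is 331.69; the 9th is 351.12.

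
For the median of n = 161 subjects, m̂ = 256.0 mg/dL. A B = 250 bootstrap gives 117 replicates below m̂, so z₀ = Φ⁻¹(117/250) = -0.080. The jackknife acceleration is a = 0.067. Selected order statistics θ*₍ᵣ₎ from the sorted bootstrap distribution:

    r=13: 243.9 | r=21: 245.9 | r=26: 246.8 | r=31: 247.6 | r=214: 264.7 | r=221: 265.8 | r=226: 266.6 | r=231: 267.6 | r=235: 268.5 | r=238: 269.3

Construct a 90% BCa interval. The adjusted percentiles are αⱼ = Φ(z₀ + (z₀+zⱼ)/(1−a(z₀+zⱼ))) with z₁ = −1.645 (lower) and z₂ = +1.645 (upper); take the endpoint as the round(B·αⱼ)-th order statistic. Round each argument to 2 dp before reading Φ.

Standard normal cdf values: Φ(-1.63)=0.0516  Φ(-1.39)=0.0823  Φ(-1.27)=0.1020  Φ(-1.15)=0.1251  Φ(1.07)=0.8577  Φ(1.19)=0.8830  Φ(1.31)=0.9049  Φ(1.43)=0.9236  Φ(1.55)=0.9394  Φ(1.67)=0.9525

Lower: z₀ + z₁ = -0.080 + (-1.645) = -1.725; 1 − a(z₀+z₁) = 1 − (0.067)(-1.725) = 1.1156; argument = -0.080 + (-1.725)/1.1156 = -1.6263 → -1.63.
α₁ = Φ(-1.63) = 0.0516; rank = round(250 × 0.0516) = 13; θ*₍13₎ = 243.9.
Upper: z₀ + z₂ = 1.565; 1 − a(z₀+z₂) = 0.8951; argument = 1.6683 → 1.67; α₂ = 0.9525; rank = 238; θ*₍238₎ = 269.3.

(243.9, 269.3)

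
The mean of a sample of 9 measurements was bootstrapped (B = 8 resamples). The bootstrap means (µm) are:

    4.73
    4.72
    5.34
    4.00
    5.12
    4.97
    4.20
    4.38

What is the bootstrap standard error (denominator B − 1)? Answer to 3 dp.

Bootstrap SE is the standard deviation of the 8 replicate means.
Mean of replicates: (4.73 + 4.72 + 5.34 + 4.00 + 5.12 + 4.97 + 4.20 + 4.38) / 8 = 37.4600 / 8 = 4.6825
Sum of squared deviations: (+0.0475)² + (+0.0375)² + (+0.6575)² + (−0.6825)² + (+0.4375)² + (+0.2875)² + (−0.4825)² + (−0.3025)² = 1.5001
Variance = 1.5001 / 7 = 0.2143
SE* = √0.2143

SE* = 0.463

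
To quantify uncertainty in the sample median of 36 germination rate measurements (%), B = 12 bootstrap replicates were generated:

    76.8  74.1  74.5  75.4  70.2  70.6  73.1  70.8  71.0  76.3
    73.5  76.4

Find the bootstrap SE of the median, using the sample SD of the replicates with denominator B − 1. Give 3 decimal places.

SE* = 2.432

Bootstrap SE is the standard deviation of the 12 replicate medians.
Mean of replicates: (76.8 + 74.1 + 74.5 + 75.4 + 70.2 + 70.6 + 73.1 + 70.8 + 71.0 + 76.3 + 73.5 + 76.4) / 12 = 882.7000 / 12 = 73.5583
Sum of squared deviations: (+3.2417)² + (+0.5417)² + (+0.9417)² + (+1.8417)² + (−3.3583)² + (−2.9583)² + (−0.4583)² + (−2.7583)² + (−2.5583)² + (+2.7417)² + (−0.0583)² + (+2.8417)² = 65.0692
Variance = 65.0692 / 11 = 5.9154
SE* = √5.9154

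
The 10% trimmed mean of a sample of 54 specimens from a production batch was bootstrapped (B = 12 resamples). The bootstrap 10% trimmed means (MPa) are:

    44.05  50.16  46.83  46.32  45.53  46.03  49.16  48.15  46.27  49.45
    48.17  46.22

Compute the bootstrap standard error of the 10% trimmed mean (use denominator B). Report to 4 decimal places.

Bootstrap SE is the standard deviation of the 12 replicate 10% trimmed means.
Mean of replicates: (44.05 + 50.16 + 46.83 + 46.32 + 45.53 + 46.03 + 49.16 + 48.15 + 46.27 + 49.45 + 48.17 + 46.22) / 12 = 566.34000 / 12 = 47.19500
Sum of squared deviations: (−3.14500)² + (+2.96500)² + (−0.36500)² + (−0.87500)² + (−1.66500)² + (−1.16500)² + (+1.96500)² + (+0.95500)² + (−0.92500)² + (+2.25500)² + (+0.97500)² + (−0.97500)² = 36.32570
Variance = 36.32570 / 12 = 3.02714
SE* = √3.02714

SE* = 1.7399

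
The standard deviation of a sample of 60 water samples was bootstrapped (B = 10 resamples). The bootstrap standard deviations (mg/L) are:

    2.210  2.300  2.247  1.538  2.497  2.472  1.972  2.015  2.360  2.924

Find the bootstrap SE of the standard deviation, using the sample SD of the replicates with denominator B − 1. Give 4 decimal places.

SE* = 0.3682

Bootstrap SE is the standard deviation of the 10 replicate standard deviations.
Mean of replicates: (2.210 + 2.300 + 2.247 + 1.538 + 2.497 + 2.472 + 1.972 + 2.015 + 2.360 + 2.924) / 10 = 22.53500 / 10 = 2.25350
Sum of squared deviations: (−0.04350)² + (+0.04650)² + (−0.00650)² + (−0.71550)² + (+0.24350)² + (+0.21850)² + (−0.28150)² + (−0.23850)² + (+0.10650)² + (+0.67050)² = 1.22011
Variance = 1.22011 / 9 = 0.13557
SE* = √0.13557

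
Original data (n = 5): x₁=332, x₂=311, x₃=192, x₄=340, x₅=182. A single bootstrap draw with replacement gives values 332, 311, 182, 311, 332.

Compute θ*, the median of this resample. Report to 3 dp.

Sorted: 182, 311, 311, 332, 332
Median = middle value = 311.000

θ* = 311.000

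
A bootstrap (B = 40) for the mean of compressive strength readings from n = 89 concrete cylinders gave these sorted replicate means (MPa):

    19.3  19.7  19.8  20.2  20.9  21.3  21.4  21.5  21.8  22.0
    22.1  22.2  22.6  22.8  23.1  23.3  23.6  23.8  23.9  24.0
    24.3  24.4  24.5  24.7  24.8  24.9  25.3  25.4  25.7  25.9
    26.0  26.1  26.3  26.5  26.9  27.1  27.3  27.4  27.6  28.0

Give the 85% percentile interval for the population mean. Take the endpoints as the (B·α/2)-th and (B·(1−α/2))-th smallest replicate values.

α = 0.15; lower rank = 40 × 0.075 = 3; upper rank = 40 × 0.925 = 37.
The 3rd smallest replicate is 19.8; the 37th is 27.3.

(19.8, 27.3)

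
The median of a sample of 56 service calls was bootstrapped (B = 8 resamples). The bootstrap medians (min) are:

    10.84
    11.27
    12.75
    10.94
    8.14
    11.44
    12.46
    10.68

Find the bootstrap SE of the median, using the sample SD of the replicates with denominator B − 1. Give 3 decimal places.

Bootstrap SE is the standard deviation of the 8 replicate medians.
Mean of replicates: (10.84 + 11.27 + 12.75 + 10.94 + 8.14 + 11.44 + 12.46 + 10.68) / 8 = 88.5200 / 8 = 11.0650
Sum of squared deviations: (−0.2250)² + (+0.2050)² + (+1.6850)² + (−0.1250)² + (−2.9250)² + (+0.3750)² + (+1.3950)² + (−0.3850)² = 13.7380
Variance = 13.7380 / 7 = 1.9626
SE* = √1.9626

SE* = 1.401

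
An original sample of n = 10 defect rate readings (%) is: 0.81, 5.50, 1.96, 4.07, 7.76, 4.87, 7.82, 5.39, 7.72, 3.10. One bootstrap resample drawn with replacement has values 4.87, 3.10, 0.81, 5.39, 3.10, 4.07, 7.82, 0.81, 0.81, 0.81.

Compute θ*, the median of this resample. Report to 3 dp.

Sorted: 0.81, 0.81, 0.81, 0.81, 3.10, 3.10, 4.07, 4.87, 5.39, 7.82
Median = average of the two middle values = 3.100

θ* = 3.100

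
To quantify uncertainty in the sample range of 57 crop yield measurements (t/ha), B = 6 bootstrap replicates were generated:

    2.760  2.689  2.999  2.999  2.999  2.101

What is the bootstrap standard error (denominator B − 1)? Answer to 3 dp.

Bootstrap SE is the standard deviation of the 6 replicate ranges.
Mean of replicates: (2.760 + 2.689 + 2.999 + 2.999 + 2.999 + 2.101) / 6 = 16.5470 / 6 = 2.7578
Sum of squared deviations: (+0.0022)² + (−0.0688)² + (+0.2412)² + (+0.2412)² + (+0.2412)² + (−0.6568)² = 0.6107
Variance = 0.6107 / 5 = 0.1221
SE* = √0.1221

SE* = 0.349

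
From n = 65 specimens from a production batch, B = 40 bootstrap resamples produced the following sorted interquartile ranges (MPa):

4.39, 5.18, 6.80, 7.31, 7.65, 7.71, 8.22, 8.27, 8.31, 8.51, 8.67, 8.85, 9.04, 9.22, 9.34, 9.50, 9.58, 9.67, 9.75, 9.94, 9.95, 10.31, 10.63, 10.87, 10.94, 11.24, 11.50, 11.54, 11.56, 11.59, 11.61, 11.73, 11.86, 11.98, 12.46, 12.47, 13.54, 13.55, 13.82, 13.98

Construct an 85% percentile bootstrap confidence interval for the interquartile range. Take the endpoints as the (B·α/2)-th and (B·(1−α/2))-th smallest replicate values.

(6.80, 13.54)

α = 0.15; lower rank = 40 × 0.075 = 3; upper rank = 40 × 0.925 = 37.
The 3rd smallest replicate is 6.80; the 37th is 13.54.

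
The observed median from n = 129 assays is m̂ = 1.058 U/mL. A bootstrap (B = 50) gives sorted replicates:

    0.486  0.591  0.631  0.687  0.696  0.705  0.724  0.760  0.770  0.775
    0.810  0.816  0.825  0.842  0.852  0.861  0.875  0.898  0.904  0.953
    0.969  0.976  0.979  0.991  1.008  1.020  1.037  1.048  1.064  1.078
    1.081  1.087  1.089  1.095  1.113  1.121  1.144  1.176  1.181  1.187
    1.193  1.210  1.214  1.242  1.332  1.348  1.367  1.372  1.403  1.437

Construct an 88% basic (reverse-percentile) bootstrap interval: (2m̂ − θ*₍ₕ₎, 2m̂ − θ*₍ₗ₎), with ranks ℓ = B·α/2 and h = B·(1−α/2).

(0.749, 1.485)

Percentile endpoints at ranks 3 and 47: θ*₍3₎ = 0.631, θ*₍47₎ = 1.367.
Basic interval reflects these around m̂:
  lower = 2 × 1.058 − 1.367 = 0.749
  upper = 2 × 1.058 − 0.631 = 1.485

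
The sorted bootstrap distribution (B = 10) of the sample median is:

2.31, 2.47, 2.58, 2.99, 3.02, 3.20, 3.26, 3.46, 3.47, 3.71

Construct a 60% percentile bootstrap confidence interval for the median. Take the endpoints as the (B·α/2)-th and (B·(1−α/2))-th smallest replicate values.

α = 0.40; lower rank = 10 × 0.200 = 2; upper rank = 10 × 0.800 = 8.
The 2nd smallest replicate is 2.47; the 8th is 3.46.

(2.47, 3.46)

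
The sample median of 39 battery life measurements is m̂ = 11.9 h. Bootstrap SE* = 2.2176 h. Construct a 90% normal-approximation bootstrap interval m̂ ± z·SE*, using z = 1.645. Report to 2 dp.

(8.25, 15.55)

Margin = 1.645 × 2.2176 = 3.648
Interval: 11.9 ± 3.648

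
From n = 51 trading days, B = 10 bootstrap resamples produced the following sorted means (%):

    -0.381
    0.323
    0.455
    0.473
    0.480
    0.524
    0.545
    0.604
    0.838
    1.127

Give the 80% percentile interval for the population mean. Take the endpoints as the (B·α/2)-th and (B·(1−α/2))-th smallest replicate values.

α = 0.20; lower rank = 10 × 0.100 = 1; upper rank = 10 × 0.900 = 9.
The 1st smallest replicate is -0.381; the 9th is 0.838.

(-0.381, 0.838)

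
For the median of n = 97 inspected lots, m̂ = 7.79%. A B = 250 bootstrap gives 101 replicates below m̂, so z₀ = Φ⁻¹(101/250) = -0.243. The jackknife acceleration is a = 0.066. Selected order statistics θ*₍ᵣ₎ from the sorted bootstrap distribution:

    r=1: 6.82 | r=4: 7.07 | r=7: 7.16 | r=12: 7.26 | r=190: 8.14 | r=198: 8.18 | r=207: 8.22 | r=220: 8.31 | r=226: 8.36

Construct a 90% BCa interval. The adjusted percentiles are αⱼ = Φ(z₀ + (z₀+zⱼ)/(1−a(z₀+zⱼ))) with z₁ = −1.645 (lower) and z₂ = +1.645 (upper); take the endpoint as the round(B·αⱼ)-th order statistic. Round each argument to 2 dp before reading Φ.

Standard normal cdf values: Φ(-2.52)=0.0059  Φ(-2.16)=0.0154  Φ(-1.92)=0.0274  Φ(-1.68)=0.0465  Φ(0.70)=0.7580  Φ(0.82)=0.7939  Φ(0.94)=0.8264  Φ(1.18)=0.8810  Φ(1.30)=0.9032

(7.16, 8.36)

Lower: z₀ + z₁ = -0.243 + (-1.645) = -1.888; 1 − a(z₀+z₁) = 1 − (0.066)(-1.888) = 1.1246; argument = -0.243 + (-1.888)/1.1246 = -1.9218 → -1.92.
α₁ = Φ(-1.92) = 0.0274; rank = round(250 × 0.0274) = 7; θ*₍7₎ = 7.16.
Upper: z₀ + z₂ = 1.402; 1 − a(z₀+z₂) = 0.9075; argument = 1.3020 → 1.30; α₂ = 0.9032; rank = 226; θ*₍226₎ = 8.36.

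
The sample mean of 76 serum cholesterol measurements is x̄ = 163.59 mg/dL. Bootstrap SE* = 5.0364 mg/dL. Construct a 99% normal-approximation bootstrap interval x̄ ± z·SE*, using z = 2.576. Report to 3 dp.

Margin = 2.576 × 5.0364 = 12.9738
Interval: 163.59 ± 12.9738

(150.616, 176.564)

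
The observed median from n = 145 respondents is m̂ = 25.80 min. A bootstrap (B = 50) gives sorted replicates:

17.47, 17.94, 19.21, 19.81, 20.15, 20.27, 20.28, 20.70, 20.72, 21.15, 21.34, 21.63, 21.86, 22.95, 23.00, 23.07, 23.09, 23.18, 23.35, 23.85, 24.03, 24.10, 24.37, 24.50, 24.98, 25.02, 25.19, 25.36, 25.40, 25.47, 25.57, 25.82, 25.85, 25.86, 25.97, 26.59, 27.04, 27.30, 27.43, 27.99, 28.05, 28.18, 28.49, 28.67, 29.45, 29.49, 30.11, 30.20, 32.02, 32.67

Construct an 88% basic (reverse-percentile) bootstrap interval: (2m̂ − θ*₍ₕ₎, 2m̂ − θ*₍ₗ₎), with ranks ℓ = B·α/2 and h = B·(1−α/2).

(21.49, 32.39)

Percentile endpoints at ranks 3 and 47: θ*₍3₎ = 19.21, θ*₍47₎ = 30.11.
Basic interval reflects these around m̂:
  lower = 2 × 25.80 − 30.11 = 21.49
  upper = 2 × 25.80 − 19.21 = 32.39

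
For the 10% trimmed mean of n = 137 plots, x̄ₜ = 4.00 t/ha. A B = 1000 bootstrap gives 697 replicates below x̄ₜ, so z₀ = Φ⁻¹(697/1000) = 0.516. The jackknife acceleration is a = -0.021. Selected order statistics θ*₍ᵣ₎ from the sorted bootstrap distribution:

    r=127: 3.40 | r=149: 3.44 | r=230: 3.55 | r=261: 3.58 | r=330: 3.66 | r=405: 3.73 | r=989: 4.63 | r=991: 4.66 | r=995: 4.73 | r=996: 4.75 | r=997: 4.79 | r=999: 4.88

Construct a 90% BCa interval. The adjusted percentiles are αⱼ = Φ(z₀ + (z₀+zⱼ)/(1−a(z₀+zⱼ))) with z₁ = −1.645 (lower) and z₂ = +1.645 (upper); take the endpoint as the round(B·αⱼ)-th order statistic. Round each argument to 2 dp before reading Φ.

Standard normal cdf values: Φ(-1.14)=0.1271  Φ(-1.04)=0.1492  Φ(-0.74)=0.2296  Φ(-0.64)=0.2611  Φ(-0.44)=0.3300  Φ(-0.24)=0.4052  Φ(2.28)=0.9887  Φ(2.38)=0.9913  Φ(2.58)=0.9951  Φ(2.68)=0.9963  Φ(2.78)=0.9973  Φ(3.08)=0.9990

(3.58, 4.73)

Lower: z₀ + z₁ = 0.516 + (-1.645) = -1.129; 1 − a(z₀+z₁) = 1 − (-0.021)(-1.129) = 0.9763; argument = 0.516 + (-1.129)/0.9763 = -0.6404 → -0.64.
α₁ = Φ(-0.64) = 0.2611; rank = round(1000 × 0.2611) = 261; θ*₍261₎ = 3.58.
Upper: z₀ + z₂ = 2.161; 1 − a(z₀+z₂) = 1.0454; argument = 2.5832 → 2.58; α₂ = 0.9951; rank = 995; θ*₍995₎ = 4.73.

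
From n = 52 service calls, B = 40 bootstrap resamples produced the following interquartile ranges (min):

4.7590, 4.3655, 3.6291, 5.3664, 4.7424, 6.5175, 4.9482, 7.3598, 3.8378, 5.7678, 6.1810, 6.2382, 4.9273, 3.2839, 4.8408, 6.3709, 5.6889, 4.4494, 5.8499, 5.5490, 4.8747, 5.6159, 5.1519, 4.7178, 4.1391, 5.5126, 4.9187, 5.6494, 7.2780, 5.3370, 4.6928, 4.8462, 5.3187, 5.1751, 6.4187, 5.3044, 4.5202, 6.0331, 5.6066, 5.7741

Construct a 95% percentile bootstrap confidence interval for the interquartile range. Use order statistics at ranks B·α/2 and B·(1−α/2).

Sorted replicates: 3.2839, 3.6291, 3.8378, 4.1391, 4.3655, 4.4494, 4.5202, 4.6928, 4.7178, 4.7424, 4.7590, 4.8408, 4.8462, 4.8747, 4.9187, 4.9273, 4.9482, 5.1519, 5.1751, 5.3044, 5.3187, 5.3370, 5.3664, 5.5126, 5.5490, 5.6066, 5.6159, 5.6494, 5.6889, 5.7678, 5.7741, 5.8499, 6.0331, 6.1810, 6.2382, 6.3709, 6.4187, 6.5175, 7.2780, 7.3598
α = 0.05; lower rank = 40 × 0.025 = 1; upper rank = 40 × 0.975 = 39.
The 1st smallest replicate is 3.2839; the 39th is 7.2780.

(3.2839, 7.2780)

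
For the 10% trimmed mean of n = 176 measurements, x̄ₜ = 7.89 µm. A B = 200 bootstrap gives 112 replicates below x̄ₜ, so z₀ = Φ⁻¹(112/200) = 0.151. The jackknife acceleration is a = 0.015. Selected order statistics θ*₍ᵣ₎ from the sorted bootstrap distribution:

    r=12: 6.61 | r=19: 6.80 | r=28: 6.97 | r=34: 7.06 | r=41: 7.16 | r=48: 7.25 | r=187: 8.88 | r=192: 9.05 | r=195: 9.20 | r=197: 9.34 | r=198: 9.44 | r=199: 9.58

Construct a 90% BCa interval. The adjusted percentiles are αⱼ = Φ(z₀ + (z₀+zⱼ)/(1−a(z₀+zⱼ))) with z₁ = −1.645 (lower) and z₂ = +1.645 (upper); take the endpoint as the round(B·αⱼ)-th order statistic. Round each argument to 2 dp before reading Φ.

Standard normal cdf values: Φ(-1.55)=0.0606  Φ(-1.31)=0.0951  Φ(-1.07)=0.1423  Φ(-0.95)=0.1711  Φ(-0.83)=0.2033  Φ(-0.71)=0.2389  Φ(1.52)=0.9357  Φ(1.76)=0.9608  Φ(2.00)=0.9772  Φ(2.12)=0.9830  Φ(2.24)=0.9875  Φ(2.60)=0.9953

(6.80, 9.20)

Lower: z₀ + z₁ = 0.151 + (-1.645) = -1.494; 1 − a(z₀+z₁) = 1 − (0.015)(-1.494) = 1.0224; argument = 0.151 + (-1.494)/1.0224 = -1.3103 → -1.31.
α₁ = Φ(-1.31) = 0.0951; rank = round(200 × 0.0951) = 19; θ*₍19₎ = 6.80.
Upper: z₀ + z₂ = 1.796; 1 − a(z₀+z₂) = 0.9731; argument = 1.9967 → 2.00; α₂ = 0.9772; rank = 195; θ*₍195₎ = 9.20.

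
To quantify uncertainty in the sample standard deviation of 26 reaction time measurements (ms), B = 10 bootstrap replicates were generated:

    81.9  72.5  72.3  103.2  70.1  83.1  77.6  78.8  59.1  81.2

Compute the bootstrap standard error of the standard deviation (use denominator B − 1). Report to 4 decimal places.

Bootstrap SE is the standard deviation of the 10 replicate standard deviations.
Mean of replicates: (81.9 + 72.5 + 72.3 + 103.2 + 70.1 + 83.1 + 77.6 + 78.8 + 59.1 + 81.2) / 10 = 779.80000 / 10 = 77.98000
Sum of squared deviations: (+3.92000)² + (−5.48000)² + (−5.68000)² + (+25.22000)² + (−7.88000)² + (+5.12000)² + (−0.38000)² + (+0.82000)² + (−18.88000)² + (+3.22000)² = 1169.65600
Variance = 1169.65600 / 9 = 129.96178
SE* = √129.96178

SE* = 11.4001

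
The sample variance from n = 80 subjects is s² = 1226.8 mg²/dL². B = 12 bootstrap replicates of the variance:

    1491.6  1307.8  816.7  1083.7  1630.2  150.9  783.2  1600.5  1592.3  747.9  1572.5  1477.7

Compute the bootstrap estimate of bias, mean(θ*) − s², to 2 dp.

mean(θ*) = (1491.6 + 1307.8 + 816.7 + 1083.7 + 1630.2 + 150.9 + 783.2 + 1600.5 + 1592.3 + 747.9 + 1572.5 + 1477.7) / 12 = 1187.917
bias = 1187.917 − 1226.8

bias = −38.88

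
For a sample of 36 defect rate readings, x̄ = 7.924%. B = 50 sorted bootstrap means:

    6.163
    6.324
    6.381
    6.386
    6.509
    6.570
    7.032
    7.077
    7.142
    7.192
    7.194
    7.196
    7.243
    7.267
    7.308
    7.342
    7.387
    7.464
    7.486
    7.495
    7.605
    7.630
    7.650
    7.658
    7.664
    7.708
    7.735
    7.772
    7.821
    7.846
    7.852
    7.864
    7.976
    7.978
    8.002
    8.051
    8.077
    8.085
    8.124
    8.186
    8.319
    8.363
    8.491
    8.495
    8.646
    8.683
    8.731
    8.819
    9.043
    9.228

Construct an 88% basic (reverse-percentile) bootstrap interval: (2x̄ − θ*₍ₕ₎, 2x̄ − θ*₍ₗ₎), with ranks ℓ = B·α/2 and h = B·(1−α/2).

Percentile endpoints at ranks 3 and 47: θ*₍3₎ = 6.381, θ*₍47₎ = 8.731.
Basic interval reflects these around x̄:
  lower = 2 × 7.924 − 8.731 = 7.117
  upper = 2 × 7.924 − 6.381 = 9.467

(7.117, 9.467)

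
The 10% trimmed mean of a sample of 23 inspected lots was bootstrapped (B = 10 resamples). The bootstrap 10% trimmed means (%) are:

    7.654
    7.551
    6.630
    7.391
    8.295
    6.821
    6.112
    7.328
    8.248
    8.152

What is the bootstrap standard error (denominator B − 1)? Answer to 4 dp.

SE* = 0.7274

Bootstrap SE is the standard deviation of the 10 replicate 10% trimmed means.
Mean of replicates: (7.654 + 7.551 + 6.630 + 7.391 + 8.295 + 6.821 + 6.112 + 7.328 + 8.248 + 8.152) / 10 = 74.18200 / 10 = 7.41820
Sum of squared deviations: (+0.23580)² + (+0.13280)² + (−0.78820)² + (−0.02720)² + (+0.87680)² + (−0.59720)² + (−1.30620)² + (−0.09020)² + (+0.82980)² + (+0.73380)² = 4.76199
Variance = 4.76199 / 9 = 0.52911
SE* = √0.52911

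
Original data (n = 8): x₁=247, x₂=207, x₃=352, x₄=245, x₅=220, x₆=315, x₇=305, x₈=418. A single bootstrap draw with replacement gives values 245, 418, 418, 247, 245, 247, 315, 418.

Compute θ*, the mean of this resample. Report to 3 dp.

Mean = (245 + 418 + 418 + 247 + 245 + 247 + 315 + 418) / 8 = 2553.0 / 8 = 319.125

θ* = 319.125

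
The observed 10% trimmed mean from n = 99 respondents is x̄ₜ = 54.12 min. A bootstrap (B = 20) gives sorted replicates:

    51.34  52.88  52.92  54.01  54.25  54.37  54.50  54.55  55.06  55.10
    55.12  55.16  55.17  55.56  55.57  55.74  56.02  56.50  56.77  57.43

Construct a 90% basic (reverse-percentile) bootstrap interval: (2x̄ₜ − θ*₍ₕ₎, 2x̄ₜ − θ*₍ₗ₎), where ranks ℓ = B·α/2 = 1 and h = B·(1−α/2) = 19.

Percentile endpoints at ranks 1 and 19: θ*₍1₎ = 51.34, θ*₍19₎ = 56.77.
Basic interval reflects these around x̄ₜ:
  lower = 2 × 54.12 − 56.77 = 51.47
  upper = 2 × 54.12 − 51.34 = 56.90

(51.47, 56.90)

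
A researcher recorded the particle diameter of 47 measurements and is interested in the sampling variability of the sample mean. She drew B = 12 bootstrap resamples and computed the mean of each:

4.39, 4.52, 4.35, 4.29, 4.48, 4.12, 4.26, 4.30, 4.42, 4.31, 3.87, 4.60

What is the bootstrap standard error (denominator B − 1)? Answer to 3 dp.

SE* = 0.192

Bootstrap SE is the standard deviation of the 12 replicate means.
Mean of replicates: (4.39 + 4.52 + 4.35 + 4.29 + 4.48 + 4.12 + 4.26 + 4.30 + 4.42 + 4.31 + 3.87 + 4.60) / 12 = 51.9100 / 12 = 4.3258
Sum of squared deviations: (+0.0642)² + (+0.1942)² + (+0.0242)² + (−0.0358)² + (+0.1542)² + (−0.2058)² + (−0.0658)² + (−0.0258)² + (+0.0942)² + (−0.0158)² + (−0.4558)² + (+0.2742)² = 0.4069
Variance = 0.4069 / 11 = 0.0370
SE* = √0.0370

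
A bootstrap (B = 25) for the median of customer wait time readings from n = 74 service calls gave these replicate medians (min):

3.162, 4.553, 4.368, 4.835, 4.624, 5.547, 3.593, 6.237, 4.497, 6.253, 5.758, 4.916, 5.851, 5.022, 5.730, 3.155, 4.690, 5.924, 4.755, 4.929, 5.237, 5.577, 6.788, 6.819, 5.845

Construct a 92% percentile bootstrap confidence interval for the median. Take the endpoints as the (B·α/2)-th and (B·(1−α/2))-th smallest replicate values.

Sorted replicates: 3.155, 3.162, 3.593, 4.368, 4.497, 4.553, 4.624, 4.690, 4.755, 4.835, 4.916, 4.929, 5.022, 5.237, 5.547, 5.577, 5.730, 5.758, 5.845, 5.851, 5.924, 6.237, 6.253, 6.788, 6.819
α = 0.08; lower rank = 25 × 0.040 = 1; upper rank = 25 × 0.960 = 24.
The 1st smallest replicate is 3.155; the 24th is 6.788.

(3.155, 6.788)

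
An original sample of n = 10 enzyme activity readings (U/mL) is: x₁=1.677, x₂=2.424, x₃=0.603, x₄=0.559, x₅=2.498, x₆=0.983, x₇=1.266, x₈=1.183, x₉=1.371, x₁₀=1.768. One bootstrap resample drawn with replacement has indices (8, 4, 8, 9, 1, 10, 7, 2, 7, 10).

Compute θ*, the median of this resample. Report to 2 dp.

θ* = 1.32

Resample values: 1.183, 0.559, 1.183, 1.371, 1.677, 1.768, 1.266, 2.424, 1.266, 1.768.
Sorted: 0.559, 1.183, 1.183, 1.266, 1.266, 1.371, 1.677, 1.768, 1.768, 2.424
Median = average of the two middle values = 1.32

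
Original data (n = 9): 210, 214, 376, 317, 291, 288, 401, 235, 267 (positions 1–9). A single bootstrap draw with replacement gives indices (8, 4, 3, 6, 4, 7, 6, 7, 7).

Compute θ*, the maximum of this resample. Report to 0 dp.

Resample values: 235, 317, 376, 288, 317, 401, 288, 401, 401.
Maximum = 401

θ* = 401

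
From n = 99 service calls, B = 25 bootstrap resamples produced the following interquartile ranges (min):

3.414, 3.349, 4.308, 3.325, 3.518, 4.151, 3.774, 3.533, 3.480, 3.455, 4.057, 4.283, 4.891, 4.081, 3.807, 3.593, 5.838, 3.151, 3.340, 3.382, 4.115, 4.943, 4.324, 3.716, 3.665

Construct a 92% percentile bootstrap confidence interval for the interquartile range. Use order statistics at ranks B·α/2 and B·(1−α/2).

Sorted replicates: 3.151, 3.325, 3.340, 3.349, 3.382, 3.414, 3.455, 3.480, 3.518, 3.533, 3.593, 3.665, 3.716, 3.774, 3.807, 4.057, 4.081, 4.115, 4.151, 4.283, 4.308, 4.324, 4.891, 4.943, 5.838
α = 0.08; lower rank = 25 × 0.040 = 1; upper rank = 25 × 0.960 = 24.
The 1st smallest replicate is 3.151; the 24th is 4.943.

(3.151, 4.943)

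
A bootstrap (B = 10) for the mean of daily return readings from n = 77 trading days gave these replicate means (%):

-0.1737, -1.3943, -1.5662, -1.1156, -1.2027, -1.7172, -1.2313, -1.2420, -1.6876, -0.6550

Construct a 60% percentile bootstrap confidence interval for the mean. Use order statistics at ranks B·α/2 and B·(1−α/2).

Sorted replicates: -1.7172, -1.6876, -1.5662, -1.3943, -1.2420, -1.2313, -1.2027, -1.1156, -0.6550, -0.1737
α = 0.40; lower rank = 10 × 0.200 = 2; upper rank = 10 × 0.800 = 8.
The 2nd smallest replicate is -1.6876; the 8th is -1.1156.

(-1.6876, -1.1156)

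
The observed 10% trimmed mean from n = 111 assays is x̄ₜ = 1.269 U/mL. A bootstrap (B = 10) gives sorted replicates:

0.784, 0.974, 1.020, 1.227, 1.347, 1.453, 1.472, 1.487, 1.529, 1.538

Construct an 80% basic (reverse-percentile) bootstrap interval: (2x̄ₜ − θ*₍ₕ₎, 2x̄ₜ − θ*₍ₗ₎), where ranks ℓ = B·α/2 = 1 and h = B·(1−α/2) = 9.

Percentile endpoints at ranks 1 and 9: θ*₍1₎ = 0.784, θ*₍9₎ = 1.529.
Basic interval reflects these around x̄ₜ:
  lower = 2 × 1.269 − 1.529 = 1.009
  upper = 2 × 1.269 − 0.784 = 1.754

(1.009, 1.754)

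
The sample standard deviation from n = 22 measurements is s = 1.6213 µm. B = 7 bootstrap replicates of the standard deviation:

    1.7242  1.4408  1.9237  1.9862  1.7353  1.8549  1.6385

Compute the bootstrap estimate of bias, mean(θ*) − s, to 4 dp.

mean(θ*) = (1.7242 + 1.4408 + 1.9237 + 1.9862 + 1.7353 + 1.8549 + 1.6385) / 7 = 1.75766
bias = 1.75766 − 1.6213

bias = +0.1364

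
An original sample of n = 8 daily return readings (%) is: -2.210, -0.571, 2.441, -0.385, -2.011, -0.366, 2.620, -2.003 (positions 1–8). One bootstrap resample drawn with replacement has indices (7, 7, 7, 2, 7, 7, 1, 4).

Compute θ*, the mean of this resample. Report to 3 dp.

Resample values: 2.620, 2.620, 2.620, -0.571, 2.620, 2.620, -2.210, -0.385.
Mean = (2.620 + 2.620 + 2.620 + (-0.571) + 2.620 + 2.620 + (-2.210) + (-0.385)) / 8 = 9.9340 / 8 = 1.242

θ* = 1.242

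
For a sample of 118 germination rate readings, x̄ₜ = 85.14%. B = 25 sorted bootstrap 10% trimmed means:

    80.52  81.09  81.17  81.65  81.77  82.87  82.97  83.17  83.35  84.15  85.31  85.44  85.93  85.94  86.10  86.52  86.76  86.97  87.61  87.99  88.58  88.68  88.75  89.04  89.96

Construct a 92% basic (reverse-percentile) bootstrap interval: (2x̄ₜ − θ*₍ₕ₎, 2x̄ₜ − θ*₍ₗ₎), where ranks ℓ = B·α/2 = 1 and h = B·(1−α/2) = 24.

(81.24, 89.76)

Percentile endpoints at ranks 1 and 24: θ*₍1₎ = 80.52, θ*₍24₎ = 89.04.
Basic interval reflects these around x̄ₜ:
  lower = 2 × 85.14 − 89.04 = 81.24
  upper = 2 × 85.14 − 80.52 = 89.76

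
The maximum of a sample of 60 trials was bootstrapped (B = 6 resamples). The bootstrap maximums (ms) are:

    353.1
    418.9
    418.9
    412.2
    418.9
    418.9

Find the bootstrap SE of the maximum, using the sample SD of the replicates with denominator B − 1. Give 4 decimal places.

Bootstrap SE is the standard deviation of the 6 replicate maximums.
Mean of replicates: (353.1 + 418.9 + 418.9 + 412.2 + 418.9 + 418.9) / 6 = 2440.90000 / 6 = 406.81667
Sum of squared deviations: (−53.71667)² + (+12.08333)² + (+12.08333)² + (+5.38333)² + (+12.08333)² + (+12.08333)² = 3498.48833
Variance = 3498.48833 / 5 = 699.69767
SE* = √699.69767

SE* = 26.4518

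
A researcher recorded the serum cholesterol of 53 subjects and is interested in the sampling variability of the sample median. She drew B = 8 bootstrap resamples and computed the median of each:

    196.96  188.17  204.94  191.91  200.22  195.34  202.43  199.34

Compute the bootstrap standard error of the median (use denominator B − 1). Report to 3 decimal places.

SE* = 5.524

Bootstrap SE is the standard deviation of the 8 replicate medians.
Mean of replicates: (196.96 + 188.17 + 204.94 + 191.91 + 200.22 + 195.34 + 202.43 + 199.34) / 8 = 1579.3100 / 8 = 197.4137
Sum of squared deviations: (−0.4537)² + (−9.2438)² + (+7.5263)² + (−5.5037)² + (+2.8063)² + (−2.0737)² + (+5.0163)² + (+1.9263)² = 213.6372
Variance = 213.6372 / 7 = 30.5196
SE* = √30.5196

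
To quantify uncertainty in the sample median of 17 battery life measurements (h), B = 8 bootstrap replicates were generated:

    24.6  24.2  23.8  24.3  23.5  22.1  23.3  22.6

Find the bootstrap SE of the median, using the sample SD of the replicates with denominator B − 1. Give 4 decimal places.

Bootstrap SE is the standard deviation of the 8 replicate medians.
Mean of replicates: (24.6 + 24.2 + 23.8 + 24.3 + 23.5 + 22.1 + 23.3 + 22.6) / 8 = 188.40000 / 8 = 23.55000
Sum of squared deviations: (+1.05000)² + (+0.65000)² + (+0.25000)² + (+0.75000)² + (−0.05000)² + (−1.45000)² + (−0.25000)² + (−0.95000)² = 5.22000
Variance = 5.22000 / 7 = 0.74571
SE* = √0.74571

SE* = 0.8635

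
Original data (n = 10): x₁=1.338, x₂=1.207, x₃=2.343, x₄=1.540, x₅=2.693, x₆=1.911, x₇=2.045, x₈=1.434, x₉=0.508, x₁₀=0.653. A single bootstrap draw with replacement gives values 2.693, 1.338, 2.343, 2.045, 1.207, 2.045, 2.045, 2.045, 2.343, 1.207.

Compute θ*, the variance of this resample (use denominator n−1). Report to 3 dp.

Mean = 1.9311; sum of squared deviations = 2.3721
s² = 2.3721 / 9 = 0.2636

θ* = 0.264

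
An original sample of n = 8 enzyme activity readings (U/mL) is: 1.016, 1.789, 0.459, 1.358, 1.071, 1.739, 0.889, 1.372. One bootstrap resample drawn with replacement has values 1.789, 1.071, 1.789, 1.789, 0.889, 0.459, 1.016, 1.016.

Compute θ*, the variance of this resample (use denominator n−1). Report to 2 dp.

Mean = 1.2272; sum of squared deviations = 1.7650
s² = 1.7650 / 7 = 0.2521

θ* = 0.25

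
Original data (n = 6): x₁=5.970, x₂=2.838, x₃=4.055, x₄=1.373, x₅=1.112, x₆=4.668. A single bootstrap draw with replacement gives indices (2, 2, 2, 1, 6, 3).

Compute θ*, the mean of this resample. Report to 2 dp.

Resample values: 2.838, 2.838, 2.838, 5.970, 4.668, 4.055.
Mean = (2.838 + 2.838 + 2.838 + 5.970 + 4.668 + 4.055) / 6 = 23.2070 / 6 = 3.87

θ* = 3.87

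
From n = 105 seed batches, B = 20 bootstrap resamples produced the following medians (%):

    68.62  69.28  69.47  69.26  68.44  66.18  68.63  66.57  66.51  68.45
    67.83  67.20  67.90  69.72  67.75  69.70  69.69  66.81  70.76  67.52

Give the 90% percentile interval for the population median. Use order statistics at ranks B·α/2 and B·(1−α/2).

Sorted replicates: 66.18, 66.51, 66.57, 66.81, 67.20, 67.52, 67.75, 67.83, 67.90, 68.44, 68.45, 68.62, 68.63, 69.26, 69.28, 69.47, 69.69, 69.70, 69.72, 70.76
α = 0.10; lower rank = 20 × 0.050 = 1; upper rank = 20 × 0.950 = 19.
The 1st smallest replicate is 66.18; the 19th is 69.72.

(66.18, 69.72)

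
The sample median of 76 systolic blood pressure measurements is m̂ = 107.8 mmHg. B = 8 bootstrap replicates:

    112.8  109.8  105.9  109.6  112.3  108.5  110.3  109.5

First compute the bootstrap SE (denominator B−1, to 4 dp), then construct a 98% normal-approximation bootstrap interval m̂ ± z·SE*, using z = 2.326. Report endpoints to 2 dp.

(102.79, 112.81)

Mean of replicates = 109.8375; sum of squared deviations = 32.5187; SE* = √(32.5187/7) = 2.1554
Margin = 2.326 × 2.1554 = 5.013
Interval: 107.8 ± 5.013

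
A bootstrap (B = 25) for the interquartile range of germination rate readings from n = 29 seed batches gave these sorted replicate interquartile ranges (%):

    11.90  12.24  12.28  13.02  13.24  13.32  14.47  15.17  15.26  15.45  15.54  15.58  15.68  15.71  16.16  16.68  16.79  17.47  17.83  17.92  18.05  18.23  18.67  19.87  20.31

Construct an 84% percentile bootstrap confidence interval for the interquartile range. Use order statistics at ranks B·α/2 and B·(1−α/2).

α = 0.16; lower rank = 25 × 0.080 = 2; upper rank = 25 × 0.920 = 23.
The 2nd smallest replicate is 12.24; the 23rd is 18.67.

(12.24, 18.67)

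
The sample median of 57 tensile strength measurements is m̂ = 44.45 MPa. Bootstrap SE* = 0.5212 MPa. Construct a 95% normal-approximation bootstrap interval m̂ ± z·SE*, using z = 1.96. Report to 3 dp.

(43.428, 45.472)

Margin = 1.96 × 0.5212 = 1.0216
Interval: 44.45 ± 1.0216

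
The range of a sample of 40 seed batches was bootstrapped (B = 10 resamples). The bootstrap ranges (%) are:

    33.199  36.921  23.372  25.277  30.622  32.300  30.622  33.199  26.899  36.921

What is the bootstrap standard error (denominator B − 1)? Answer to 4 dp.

SE* = 4.5883

Bootstrap SE is the standard deviation of the 10 replicate ranges.
Mean of replicates: (33.199 + 36.921 + 23.372 + 25.277 + 30.622 + 32.300 + 30.622 + 33.199 + 26.899 + 36.921) / 10 = 309.33200 / 10 = 30.93320
Sum of squared deviations: (+2.26580)² + (+5.98780)² + (−7.56120)² + (−5.65620)² + (−0.31120)² + (+1.36680)² + (−0.31120)² + (+2.26580)² + (−4.03420)² + (+5.98780)² = 189.47614
Variance = 189.47614 / 9 = 21.05290
SE* = √21.05290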